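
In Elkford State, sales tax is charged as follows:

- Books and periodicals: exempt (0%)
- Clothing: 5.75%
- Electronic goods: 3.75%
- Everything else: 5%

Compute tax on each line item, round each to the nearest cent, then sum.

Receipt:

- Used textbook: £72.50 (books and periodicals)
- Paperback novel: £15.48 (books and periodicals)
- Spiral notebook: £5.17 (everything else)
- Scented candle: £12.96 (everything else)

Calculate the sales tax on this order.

Used textbook £72.50: books and periodicals → 0% → £0.00
Paperback novel £15.48: books and periodicals → 0% → £0.00
Spiral notebook £5.17: everything else → 5% → £0.26
Scented candle £12.96: everything else → 5% → £0.65
Total tax = £0.26 + £0.65 = £0.91

£0.91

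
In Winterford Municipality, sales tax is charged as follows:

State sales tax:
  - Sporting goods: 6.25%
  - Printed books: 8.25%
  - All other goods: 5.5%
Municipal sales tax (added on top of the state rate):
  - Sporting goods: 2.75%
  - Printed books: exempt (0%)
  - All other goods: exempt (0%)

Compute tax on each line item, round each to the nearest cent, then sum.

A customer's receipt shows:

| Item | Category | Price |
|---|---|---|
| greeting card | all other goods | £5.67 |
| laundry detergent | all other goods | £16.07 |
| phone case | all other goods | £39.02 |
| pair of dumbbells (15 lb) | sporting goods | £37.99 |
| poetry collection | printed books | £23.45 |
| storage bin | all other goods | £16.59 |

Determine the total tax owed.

Greeting card £5.67: all other goods → 5.5% + 0% municipal = 5.5% → £0.31
Laundry detergent £16.07: all other goods → 5.5% + 0% municipal = 5.5% → £0.88
Phone case £39.02: all other goods → 5.5% + 0% municipal = 5.5% → £2.15
Pair of dumbbells (15 lb) £37.99: sporting goods → 6.25% + 2.75% municipal = 9% → £3.42
Poetry collection £23.45: printed books → 8.25% + 0% municipal = 8.25% → £1.93
Storage bin £16.59: all other goods → 5.5% + 0% municipal = 5.5% → £0.91
Total tax = £0.31 + £0.88 + £2.15 + £3.42 + £1.93 + £0.91 = £9.60

£9.60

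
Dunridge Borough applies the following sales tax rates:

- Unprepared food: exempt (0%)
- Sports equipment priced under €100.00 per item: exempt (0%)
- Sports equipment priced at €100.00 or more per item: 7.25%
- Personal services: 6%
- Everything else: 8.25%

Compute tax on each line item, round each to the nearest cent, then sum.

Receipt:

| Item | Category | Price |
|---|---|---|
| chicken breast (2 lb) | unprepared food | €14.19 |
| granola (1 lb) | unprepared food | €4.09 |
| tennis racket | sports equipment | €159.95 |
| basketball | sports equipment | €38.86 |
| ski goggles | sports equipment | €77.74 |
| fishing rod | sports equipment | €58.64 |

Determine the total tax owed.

Chicken breast (2 lb) €14.19: unprepared food → 0% → €0.00
Granola (1 lb) €4.09: unprepared food → 0% → €0.00
Tennis racket €159.95: sports equipment, €100.00 or more → 7.25% → €11.60
Basketball €38.86: sports equipment, under €100.00 → 0% → €0.00
Ski goggles €77.74: sports equipment, under €100.00 → 0% → €0.00
Fishing rod €58.64: sports equipment, under €100.00 → 0% → €0.00
Total tax = €11.60

€11.60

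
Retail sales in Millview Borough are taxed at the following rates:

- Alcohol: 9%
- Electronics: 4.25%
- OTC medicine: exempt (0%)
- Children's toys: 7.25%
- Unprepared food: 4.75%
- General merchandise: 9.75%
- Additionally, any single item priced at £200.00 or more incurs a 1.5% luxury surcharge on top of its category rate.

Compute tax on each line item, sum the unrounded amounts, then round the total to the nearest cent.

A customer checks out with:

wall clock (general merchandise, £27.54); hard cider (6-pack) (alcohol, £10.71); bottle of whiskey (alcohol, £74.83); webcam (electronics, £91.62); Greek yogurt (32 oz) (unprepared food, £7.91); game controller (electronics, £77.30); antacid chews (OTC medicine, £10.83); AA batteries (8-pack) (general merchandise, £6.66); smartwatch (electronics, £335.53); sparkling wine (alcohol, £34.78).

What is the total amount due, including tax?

Wall clock £27.54: general merchandise → 9.75% → £2.68515
Hard cider (6-pack) £10.71: alcohol → 9% → £0.9639
Bottle of whiskey £74.83: alcohol → 9% → £6.7347
Webcam £91.62: electronics → 4.25% → £3.89385
Greek yogurt (32 oz) £7.91: unprepared food → 4.75% → £0.375725
Game controller £77.30: electronics → 4.25% → £3.28525
Antacid chews £10.83: OTC medicine → 0% → £0.00
AA batteries (8-pack) £6.66: general merchandise → 9.75% → £0.64935
Smartwatch £335.53: electronics → 4.25% + 1.5% surcharge = 5.75% → £19.292975
Sparkling wine £34.78: alcohol → 9% → £3.1302
Subtotal = £677.71; unrounded tax = £41.0111 → £41.01; total due = £718.72

£718.72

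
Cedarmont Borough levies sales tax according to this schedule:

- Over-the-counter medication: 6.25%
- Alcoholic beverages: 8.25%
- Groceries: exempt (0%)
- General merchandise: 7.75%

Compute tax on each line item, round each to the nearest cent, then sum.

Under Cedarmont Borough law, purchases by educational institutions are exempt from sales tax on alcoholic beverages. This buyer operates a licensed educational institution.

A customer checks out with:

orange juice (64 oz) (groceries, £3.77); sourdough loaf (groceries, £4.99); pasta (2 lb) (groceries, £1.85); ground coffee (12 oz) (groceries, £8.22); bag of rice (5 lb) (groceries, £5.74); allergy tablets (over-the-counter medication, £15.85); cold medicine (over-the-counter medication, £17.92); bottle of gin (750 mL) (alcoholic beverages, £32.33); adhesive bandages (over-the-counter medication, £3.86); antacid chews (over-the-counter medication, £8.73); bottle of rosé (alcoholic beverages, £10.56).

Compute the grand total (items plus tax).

£116.72

Orange juice (64 oz) £3.77: groceries → 0% → £0.00
Sourdough loaf £4.99: groceries → 0% → £0.00
Pasta (2 lb) £1.85: groceries → 0% → £0.00
Ground coffee (12 oz) £8.22: groceries → 0% → £0.00
Bag of rice (5 lb) £5.74: groceries → 0% → £0.00
Allergy tablets £15.85: over-the-counter medication → 6.25% → £0.99
Cold medicine £17.92: over-the-counter medication → 6.25% → £1.12
Bottle of gin (750 mL) £32.33: alcoholic beverages, buyer-exempt → 0% → £0.00
Adhesive bandages £3.86: over-the-counter medication → 6.25% → £0.24
Antacid chews £8.73: over-the-counter medication → 6.25% → £0.55
Bottle of rosé £10.56: alcoholic beverages, buyer-exempt → 0% → £0.00
Subtotal = £113.82; tax = £2.90; total due = £116.72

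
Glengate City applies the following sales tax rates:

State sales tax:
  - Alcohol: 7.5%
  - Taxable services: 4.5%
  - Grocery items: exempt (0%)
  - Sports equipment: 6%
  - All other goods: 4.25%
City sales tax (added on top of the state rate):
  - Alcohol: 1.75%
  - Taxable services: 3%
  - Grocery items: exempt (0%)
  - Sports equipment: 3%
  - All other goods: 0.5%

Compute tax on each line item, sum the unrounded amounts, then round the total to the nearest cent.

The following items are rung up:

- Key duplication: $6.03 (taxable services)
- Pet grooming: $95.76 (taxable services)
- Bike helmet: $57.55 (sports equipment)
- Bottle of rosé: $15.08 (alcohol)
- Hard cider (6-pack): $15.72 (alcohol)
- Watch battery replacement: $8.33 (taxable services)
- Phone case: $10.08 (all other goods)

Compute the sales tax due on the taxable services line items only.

$8.26

Key duplication $6.03: taxable services → 4.5% + 3% city = 7.5% → $0.45225
Pet grooming $95.76: taxable services → 4.5% + 3% city = 7.5% → $7.182
Watch battery replacement $8.33: taxable services → 4.5% + 3% city = 7.5% → $0.62475
Tax on taxable services: unrounded sum = $8.259 → $8.26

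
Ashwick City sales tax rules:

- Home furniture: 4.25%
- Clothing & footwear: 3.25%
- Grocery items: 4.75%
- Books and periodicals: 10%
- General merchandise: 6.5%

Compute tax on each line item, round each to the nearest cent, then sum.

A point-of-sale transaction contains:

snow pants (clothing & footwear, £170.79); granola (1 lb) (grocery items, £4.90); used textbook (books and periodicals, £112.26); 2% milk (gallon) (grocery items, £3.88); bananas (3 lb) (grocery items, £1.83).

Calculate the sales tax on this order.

Snow pants £170.79: clothing & footwear → 3.25% → £5.55
Granola (1 lb) £4.90: grocery items → 4.75% → £0.23
Used textbook £112.26: books and periodicals → 10% → £11.23
2% milk (gallon) £3.88: grocery items → 4.75% → £0.18
Bananas (3 lb) £1.83: grocery items → 4.75% → £0.09
Total tax = £5.55 + £0.23 + £11.23 + £0.18 + £0.09 = £17.28

£17.28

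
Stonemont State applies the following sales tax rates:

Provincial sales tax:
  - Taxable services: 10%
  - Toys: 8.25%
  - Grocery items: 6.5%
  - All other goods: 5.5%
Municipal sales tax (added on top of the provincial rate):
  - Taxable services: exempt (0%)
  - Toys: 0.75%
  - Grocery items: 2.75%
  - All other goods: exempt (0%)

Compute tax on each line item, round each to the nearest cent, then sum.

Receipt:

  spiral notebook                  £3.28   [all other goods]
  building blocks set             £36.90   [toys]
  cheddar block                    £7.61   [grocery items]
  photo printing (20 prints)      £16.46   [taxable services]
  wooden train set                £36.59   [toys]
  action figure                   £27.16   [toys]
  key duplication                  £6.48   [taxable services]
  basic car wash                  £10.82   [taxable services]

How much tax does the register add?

£13.31

Spiral notebook £3.28: all other goods → 5.5% + 0% municipal = 5.5% → £0.18
Building blocks set £36.90: toys → 8.25% + 0.75% municipal = 9% → £3.32
Cheddar block £7.61: grocery items → 6.5% + 2.75% municipal = 9.25% → £0.70
Photo printing (20 prints) £16.46: taxable services → 10% + 0% municipal = 10% → £1.65
Wooden train set £36.59: toys → 8.25% + 0.75% municipal = 9% → £3.29
Action figure £27.16: toys → 8.25% + 0.75% municipal = 9% → £2.44
Key duplication £6.48: taxable services → 10% + 0% municipal = 10% → £0.65
Basic car wash £10.82: taxable services → 10% + 0% municipal = 10% → £1.08
Total tax = £0.18 + £3.32 + £0.70 + £1.65 + £3.29 + £2.44 + £0.65 + £1.08 = £13.31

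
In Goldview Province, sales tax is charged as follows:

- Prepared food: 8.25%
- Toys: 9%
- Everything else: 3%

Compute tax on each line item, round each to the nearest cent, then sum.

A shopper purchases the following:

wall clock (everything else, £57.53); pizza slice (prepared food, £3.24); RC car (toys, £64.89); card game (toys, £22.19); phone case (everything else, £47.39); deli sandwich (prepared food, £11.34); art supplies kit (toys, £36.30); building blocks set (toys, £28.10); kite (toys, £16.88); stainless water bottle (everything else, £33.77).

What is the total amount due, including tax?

£342.16

Wall clock £57.53: everything else → 3% → £1.73
Pizza slice £3.24: prepared food → 8.25% → £0.27
RC car £64.89: toys → 9% → £5.84
Card game £22.19: toys → 9% → £2.00
Phone case £47.39: everything else → 3% → £1.42
Deli sandwich £11.34: prepared food → 8.25% → £0.94
Art supplies kit £36.30: toys → 9% → £3.27
Building blocks set £28.10: toys → 9% → £2.53
Kite £16.88: toys → 9% → £1.52
Stainless water bottle £33.77: everything else → 3% → £1.01
Subtotal = £321.63; tax = £20.53; total due = £342.16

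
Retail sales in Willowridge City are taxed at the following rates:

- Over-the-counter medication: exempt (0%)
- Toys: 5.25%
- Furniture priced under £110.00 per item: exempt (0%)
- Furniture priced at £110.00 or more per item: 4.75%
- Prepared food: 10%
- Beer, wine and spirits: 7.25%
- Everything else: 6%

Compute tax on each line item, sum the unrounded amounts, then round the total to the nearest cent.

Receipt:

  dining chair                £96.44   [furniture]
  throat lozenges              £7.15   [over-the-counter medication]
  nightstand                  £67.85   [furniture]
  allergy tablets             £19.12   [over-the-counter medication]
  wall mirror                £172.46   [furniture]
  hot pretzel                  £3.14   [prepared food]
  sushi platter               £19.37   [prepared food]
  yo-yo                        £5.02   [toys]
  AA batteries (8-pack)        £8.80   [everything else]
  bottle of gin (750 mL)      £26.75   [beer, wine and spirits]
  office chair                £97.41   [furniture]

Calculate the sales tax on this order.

Dining chair £96.44: furniture, under £110.00 → 0% → £0.00
Throat lozenges £7.15: over-the-counter medication → 0% → £0.00
Nightstand £67.85: furniture, under £110.00 → 0% → £0.00
Allergy tablets £19.12: over-the-counter medication → 0% → £0.00
Wall mirror £172.46: furniture, £110.00 or more → 4.75% → £8.19185
Hot pretzel £3.14: prepared food → 10% → £0.314
Sushi platter £19.37: prepared food → 10% → £1.937
Yo-yo £5.02: toys → 5.25% → £0.26355
AA batteries (8-pack) £8.80: everything else → 6% → £0.528
Bottle of gin (750 mL) £26.75: beer, wine and spirits → 7.25% → £1.939375
Office chair £97.41: furniture, under £110.00 → 0% → £0.00
Unrounded tax sum = £13.173775 → £13.17

£13.17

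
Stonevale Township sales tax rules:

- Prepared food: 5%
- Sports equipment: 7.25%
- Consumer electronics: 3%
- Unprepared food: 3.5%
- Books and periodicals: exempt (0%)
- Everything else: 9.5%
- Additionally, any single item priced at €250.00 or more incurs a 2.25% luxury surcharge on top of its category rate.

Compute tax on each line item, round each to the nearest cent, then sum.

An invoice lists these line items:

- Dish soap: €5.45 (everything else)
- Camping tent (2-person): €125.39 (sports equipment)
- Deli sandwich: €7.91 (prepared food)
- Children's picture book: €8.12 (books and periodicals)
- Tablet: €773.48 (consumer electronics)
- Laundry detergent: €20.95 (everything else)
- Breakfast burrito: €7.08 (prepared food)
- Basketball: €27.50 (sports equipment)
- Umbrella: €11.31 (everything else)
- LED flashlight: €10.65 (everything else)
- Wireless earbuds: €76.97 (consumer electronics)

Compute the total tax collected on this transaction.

€59.34

Dish soap €5.45: everything else → 9.5% → €0.52
Camping tent (2-person) €125.39: sports equipment → 7.25% → €9.09
Deli sandwich €7.91: prepared food → 5% → €0.40
Children's picture book €8.12: books and periodicals → 0% → €0.00
Tablet €773.48: consumer electronics → 3% + 2.25% surcharge = 5.25% → €40.61
Laundry detergent €20.95: everything else → 9.5% → €1.99
Breakfast burrito €7.08: prepared food → 5% → €0.35
Basketball €27.50: sports equipment → 7.25% → €1.99
Umbrella €11.31: everything else → 9.5% → €1.07
LED flashlight €10.65: everything else → 9.5% → €1.01
Wireless earbuds €76.97: consumer electronics → 3% → €2.31
Total tax = €0.52 + €9.09 + €0.40 + €40.61 + €1.99 + €0.35 + €1.99 + €1.07 + €1.01 + €2.31 = €59.34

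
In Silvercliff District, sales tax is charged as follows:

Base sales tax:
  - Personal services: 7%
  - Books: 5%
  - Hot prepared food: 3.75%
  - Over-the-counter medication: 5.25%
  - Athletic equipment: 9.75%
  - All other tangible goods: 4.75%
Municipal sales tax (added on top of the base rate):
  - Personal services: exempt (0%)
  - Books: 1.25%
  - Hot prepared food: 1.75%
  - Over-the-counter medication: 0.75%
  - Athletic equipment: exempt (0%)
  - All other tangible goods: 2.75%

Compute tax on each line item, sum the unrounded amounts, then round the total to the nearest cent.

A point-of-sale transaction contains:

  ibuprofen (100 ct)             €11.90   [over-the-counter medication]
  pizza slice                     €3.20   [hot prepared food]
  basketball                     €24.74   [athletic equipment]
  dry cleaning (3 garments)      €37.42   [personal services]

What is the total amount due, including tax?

Ibuprofen (100 ct) €11.90: over-the-counter medication → 5.25% + 0.75% municipal = 6% → €0.714
Pizza slice €3.20: hot prepared food → 3.75% + 1.75% municipal = 5.5% → €0.176
Basketball €24.74: athletic equipment → 9.75% + 0% municipal = 9.75% → €2.41215
Dry cleaning (3 garments) €37.42: personal services → 7% + 0% municipal = 7% → €2.6194
Subtotal = €77.26; unrounded tax = €5.92155 → €5.92; total due = €83.18

€83.18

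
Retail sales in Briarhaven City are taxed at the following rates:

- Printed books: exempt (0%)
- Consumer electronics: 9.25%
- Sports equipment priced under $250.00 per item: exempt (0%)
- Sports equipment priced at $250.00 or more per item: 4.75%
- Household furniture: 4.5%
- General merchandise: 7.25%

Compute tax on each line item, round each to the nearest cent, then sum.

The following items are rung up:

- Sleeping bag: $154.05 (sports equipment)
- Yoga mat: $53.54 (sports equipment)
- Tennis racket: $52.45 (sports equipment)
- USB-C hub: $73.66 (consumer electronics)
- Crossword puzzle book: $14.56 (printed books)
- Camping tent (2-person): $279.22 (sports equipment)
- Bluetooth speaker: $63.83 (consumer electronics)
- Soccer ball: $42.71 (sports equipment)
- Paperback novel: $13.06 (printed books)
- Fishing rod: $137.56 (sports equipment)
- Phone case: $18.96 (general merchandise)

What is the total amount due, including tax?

Sleeping bag $154.05: sports equipment, under $250.00 → 0% → $0.00
Yoga mat $53.54: sports equipment, under $250.00 → 0% → $0.00
Tennis racket $52.45: sports equipment, under $250.00 → 0% → $0.00
USB-C hub $73.66: consumer electronics → 9.25% → $6.81
Crossword puzzle book $14.56: printed books → 0% → $0.00
Camping tent (2-person) $279.22: sports equipment, $250.00 or more → 4.75% → $13.26
Bluetooth speaker $63.83: consumer electronics → 9.25% → $5.90
Soccer ball $42.71: sports equipment, under $250.00 → 0% → $0.00
Paperback novel $13.06: printed books → 0% → $0.00
Fishing rod $137.56: sports equipment, under $250.00 → 0% → $0.00
Phone case $18.96: general merchandise → 7.25% → $1.37
Subtotal = $903.60; tax = $27.34; total due = $930.94

$930.94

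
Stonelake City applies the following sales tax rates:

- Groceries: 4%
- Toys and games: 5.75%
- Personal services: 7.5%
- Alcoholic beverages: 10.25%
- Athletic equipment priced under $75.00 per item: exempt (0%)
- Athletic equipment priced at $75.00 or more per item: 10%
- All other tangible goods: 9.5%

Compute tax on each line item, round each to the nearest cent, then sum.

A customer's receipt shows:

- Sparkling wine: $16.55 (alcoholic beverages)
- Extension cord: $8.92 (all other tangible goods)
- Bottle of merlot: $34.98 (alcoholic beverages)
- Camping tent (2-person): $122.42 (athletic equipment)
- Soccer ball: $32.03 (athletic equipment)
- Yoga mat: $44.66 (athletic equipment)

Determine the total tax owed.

Sparkling wine $16.55: alcoholic beverages → 10.25% → $1.70
Extension cord $8.92: all other tangible goods → 9.5% → $0.85
Bottle of merlot $34.98: alcoholic beverages → 10.25% → $3.59
Camping tent (2-person) $122.42: athletic equipment, $75.00 or more → 10% → $12.24
Soccer ball $32.03: athletic equipment, under $75.00 → 0% → $0.00
Yoga mat $44.66: athletic equipment, under $75.00 → 0% → $0.00
Total tax = $1.70 + $0.85 + $3.59 + $12.24 = $18.38

$18.38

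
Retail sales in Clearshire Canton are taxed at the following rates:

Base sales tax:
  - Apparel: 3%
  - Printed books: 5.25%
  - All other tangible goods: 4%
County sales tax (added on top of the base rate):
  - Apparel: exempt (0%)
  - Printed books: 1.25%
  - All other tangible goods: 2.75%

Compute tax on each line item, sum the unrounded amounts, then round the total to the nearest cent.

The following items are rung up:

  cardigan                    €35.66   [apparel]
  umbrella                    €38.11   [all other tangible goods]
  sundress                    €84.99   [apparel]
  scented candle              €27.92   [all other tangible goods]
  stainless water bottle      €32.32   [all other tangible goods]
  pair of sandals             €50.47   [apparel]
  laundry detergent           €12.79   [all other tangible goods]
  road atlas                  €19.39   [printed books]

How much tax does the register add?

Cardigan €35.66: apparel → 3% + 0% county = 3% → €1.0698
Umbrella €38.11: all other tangible goods → 4% + 2.75% county = 6.75% → €2.572425
Sundress €84.99: apparel → 3% + 0% county = 3% → €2.5497
Scented candle €27.92: all other tangible goods → 4% + 2.75% county = 6.75% → €1.8846
Stainless water bottle €32.32: all other tangible goods → 4% + 2.75% county = 6.75% → €2.1816
Pair of sandals €50.47: apparel → 3% + 0% county = 3% → €1.5141
Laundry detergent €12.79: all other tangible goods → 4% + 2.75% county = 6.75% → €0.863325
Road atlas €19.39: printed books → 5.25% + 1.25% county = 6.5% → €1.26035
Unrounded tax sum = €13.8959 → €13.90

€13.90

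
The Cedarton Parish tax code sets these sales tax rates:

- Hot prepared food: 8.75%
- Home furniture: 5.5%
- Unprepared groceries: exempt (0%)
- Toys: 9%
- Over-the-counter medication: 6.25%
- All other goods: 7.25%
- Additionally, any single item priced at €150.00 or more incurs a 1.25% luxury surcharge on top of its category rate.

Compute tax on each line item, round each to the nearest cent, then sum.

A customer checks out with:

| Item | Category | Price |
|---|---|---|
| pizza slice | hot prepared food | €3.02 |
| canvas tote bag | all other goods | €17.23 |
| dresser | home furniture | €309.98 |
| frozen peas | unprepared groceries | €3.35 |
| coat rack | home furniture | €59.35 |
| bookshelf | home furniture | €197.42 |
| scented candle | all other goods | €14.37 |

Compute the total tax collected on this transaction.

Pizza slice €3.02: hot prepared food → 8.75% → €0.26
Canvas tote bag €17.23: all other goods → 7.25% → €1.25
Dresser €309.98: home furniture → 5.5% + 1.25% surcharge = 6.75% → €20.92
Frozen peas €3.35: unprepared groceries → 0% → €0.00
Coat rack €59.35: home furniture → 5.5% → €3.26
Bookshelf €197.42: home furniture → 5.5% + 1.25% surcharge = 6.75% → €13.33
Scented candle €14.37: all other goods → 7.25% → €1.04
Total tax = €0.26 + €1.25 + €20.92 + €3.26 + €13.33 + €1.04 = €40.06

€40.06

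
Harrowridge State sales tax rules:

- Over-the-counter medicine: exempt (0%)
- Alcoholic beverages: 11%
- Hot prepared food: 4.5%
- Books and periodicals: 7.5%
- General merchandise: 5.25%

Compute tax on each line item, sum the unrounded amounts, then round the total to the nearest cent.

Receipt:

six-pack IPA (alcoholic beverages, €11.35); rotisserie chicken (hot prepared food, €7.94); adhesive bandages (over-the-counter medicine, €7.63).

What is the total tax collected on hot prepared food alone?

€0.36

Rotisserie chicken €7.94: hot prepared food → 4.5% → €0.3573
Tax on hot prepared food: unrounded sum = €0.3573 → €0.36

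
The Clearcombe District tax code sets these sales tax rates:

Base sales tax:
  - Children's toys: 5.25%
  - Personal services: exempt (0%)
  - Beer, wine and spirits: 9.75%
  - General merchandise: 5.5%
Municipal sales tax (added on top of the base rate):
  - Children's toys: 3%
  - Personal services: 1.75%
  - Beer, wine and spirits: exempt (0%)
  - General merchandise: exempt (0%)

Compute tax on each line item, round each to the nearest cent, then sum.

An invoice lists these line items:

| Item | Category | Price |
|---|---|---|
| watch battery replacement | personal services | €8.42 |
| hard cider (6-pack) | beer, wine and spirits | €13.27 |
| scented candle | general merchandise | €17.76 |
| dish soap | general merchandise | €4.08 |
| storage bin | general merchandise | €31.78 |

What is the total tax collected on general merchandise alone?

Scented candle €17.76: general merchandise → 5.5% + 0% municipal = 5.5% → €0.98
Dish soap €4.08: general merchandise → 5.5% + 0% municipal = 5.5% → €0.22
Storage bin €31.78: general merchandise → 5.5% + 0% municipal = 5.5% → €1.75
Tax on general merchandise = €0.98 + €0.22 + €1.75 = €2.95

€2.95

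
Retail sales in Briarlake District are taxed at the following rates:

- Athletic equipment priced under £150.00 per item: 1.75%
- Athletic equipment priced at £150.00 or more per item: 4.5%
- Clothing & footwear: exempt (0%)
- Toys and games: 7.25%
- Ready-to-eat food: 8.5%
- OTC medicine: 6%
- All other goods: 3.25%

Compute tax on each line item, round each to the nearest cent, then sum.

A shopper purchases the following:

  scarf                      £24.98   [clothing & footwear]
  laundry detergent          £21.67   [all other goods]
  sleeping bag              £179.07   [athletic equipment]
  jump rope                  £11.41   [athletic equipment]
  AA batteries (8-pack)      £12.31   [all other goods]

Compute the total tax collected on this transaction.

Scarf £24.98: clothing & footwear → 0% → £0.00
Laundry detergent £21.67: all other goods → 3.25% → £0.70
Sleeping bag £179.07: athletic equipment, £150.00 or more → 4.5% → £8.06
Jump rope £11.41: athletic equipment, under £150.00 → 1.75% → £0.20
AA batteries (8-pack) £12.31: all other goods → 3.25% → £0.40
Total tax = £0.70 + £8.06 + £0.20 + £0.40 = £9.36

£9.36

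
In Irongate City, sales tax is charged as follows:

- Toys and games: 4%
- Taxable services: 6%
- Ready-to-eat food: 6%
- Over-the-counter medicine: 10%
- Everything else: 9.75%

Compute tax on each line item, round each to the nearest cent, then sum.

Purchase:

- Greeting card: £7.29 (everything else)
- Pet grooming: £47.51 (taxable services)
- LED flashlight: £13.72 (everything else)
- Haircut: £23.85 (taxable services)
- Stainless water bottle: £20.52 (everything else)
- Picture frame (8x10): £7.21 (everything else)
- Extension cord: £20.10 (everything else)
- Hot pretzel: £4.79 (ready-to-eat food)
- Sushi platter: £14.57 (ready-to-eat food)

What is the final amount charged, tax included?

£171.71

Greeting card £7.29: everything else → 9.75% → £0.71
Pet grooming £47.51: taxable services → 6% → £2.85
LED flashlight £13.72: everything else → 9.75% → £1.34
Haircut £23.85: taxable services → 6% → £1.43
Stainless water bottle £20.52: everything else → 9.75% → £2.00
Picture frame (8x10) £7.21: everything else → 9.75% → £0.70
Extension cord £20.10: everything else → 9.75% → £1.96
Hot pretzel £4.79: ready-to-eat food → 6% → £0.29
Sushi platter £14.57: ready-to-eat food → 6% → £0.87
Subtotal = £159.56; tax = £12.15; total due = £171.71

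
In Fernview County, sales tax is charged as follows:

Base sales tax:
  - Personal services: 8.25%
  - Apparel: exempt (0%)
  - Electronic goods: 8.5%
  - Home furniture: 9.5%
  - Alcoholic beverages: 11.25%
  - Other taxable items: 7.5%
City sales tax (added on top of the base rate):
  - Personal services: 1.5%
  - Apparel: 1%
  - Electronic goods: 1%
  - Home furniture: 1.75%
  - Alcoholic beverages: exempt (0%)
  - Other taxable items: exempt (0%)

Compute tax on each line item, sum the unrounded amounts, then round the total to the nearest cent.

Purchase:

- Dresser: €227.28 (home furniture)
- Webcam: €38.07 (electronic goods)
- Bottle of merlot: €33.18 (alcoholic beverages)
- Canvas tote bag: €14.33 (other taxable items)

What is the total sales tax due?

Dresser €227.28: home furniture → 9.5% + 1.75% city = 11.25% → €25.569
Webcam €38.07: electronic goods → 8.5% + 1% city = 9.5% → €3.61665
Bottle of merlot €33.18: alcoholic beverages → 11.25% + 0% city = 11.25% → €3.73275
Canvas tote bag €14.33: other taxable items → 7.5% + 0% city = 7.5% → €1.07475
Unrounded tax sum = €33.99315 → €33.99

€33.99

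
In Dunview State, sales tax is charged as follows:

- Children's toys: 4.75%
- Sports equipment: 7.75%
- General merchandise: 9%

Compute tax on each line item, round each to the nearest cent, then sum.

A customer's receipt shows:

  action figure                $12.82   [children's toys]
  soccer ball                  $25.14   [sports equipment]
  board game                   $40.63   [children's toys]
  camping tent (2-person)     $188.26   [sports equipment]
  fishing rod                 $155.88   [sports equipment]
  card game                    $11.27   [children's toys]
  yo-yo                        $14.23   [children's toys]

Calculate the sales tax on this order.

$32.38

Action figure $12.82: children's toys → 4.75% → $0.61
Soccer ball $25.14: sports equipment → 7.75% → $1.95
Board game $40.63: children's toys → 4.75% → $1.93
Camping tent (2-person) $188.26: sports equipment → 7.75% → $14.59
Fishing rod $155.88: sports equipment → 7.75% → $12.08
Card game $11.27: children's toys → 4.75% → $0.54
Yo-yo $14.23: children's toys → 4.75% → $0.68
Total tax = $0.61 + $1.95 + $1.93 + $14.59 + $12.08 + $0.54 + $0.68 = $32.38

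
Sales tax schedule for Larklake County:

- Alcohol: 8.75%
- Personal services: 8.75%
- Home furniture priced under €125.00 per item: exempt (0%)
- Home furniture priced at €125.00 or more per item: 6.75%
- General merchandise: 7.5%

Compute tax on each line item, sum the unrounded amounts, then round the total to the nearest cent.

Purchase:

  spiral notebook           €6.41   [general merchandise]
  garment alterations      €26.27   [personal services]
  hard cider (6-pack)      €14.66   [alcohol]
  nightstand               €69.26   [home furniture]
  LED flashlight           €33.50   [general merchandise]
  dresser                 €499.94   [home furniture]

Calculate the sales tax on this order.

€40.32

Spiral notebook €6.41: general merchandise → 7.5% → €0.48075
Garment alterations €26.27: personal services → 8.75% → €2.298625
Hard cider (6-pack) €14.66: alcohol → 8.75% → €1.28275
Nightstand €69.26: home furniture, under €125.00 → 0% → €0.00
LED flashlight €33.50: general merchandise → 7.5% → €2.5125
Dresser €499.94: home furniture, €125.00 or more → 6.75% → €33.74595
Unrounded tax sum = €40.320575 → €40.32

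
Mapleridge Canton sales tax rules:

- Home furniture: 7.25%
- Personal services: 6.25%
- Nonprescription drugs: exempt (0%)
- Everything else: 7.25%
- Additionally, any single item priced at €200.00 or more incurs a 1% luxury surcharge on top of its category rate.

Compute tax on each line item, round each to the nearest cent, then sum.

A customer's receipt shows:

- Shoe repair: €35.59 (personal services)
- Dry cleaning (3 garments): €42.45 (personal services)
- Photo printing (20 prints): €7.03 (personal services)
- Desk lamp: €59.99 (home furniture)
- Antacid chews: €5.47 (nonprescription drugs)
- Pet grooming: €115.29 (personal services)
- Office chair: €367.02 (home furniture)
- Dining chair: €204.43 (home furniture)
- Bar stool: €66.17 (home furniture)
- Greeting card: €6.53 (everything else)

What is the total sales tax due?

€69.29

Shoe repair €35.59: personal services → 6.25% → €2.22
Dry cleaning (3 garments) €42.45: personal services → 6.25% → €2.65
Photo printing (20 prints) €7.03: personal services → 6.25% → €0.44
Desk lamp €59.99: home furniture → 7.25% → €4.35
Antacid chews €5.47: nonprescription drugs → 0% → €0.00
Pet grooming €115.29: personal services → 6.25% → €7.21
Office chair €367.02: home furniture → 7.25% + 1% surcharge = 8.25% → €30.28
Dining chair €204.43: home furniture → 7.25% + 1% surcharge = 8.25% → €16.87
Bar stool €66.17: home furniture → 7.25% → €4.80
Greeting card €6.53: everything else → 7.25% → €0.47
Total tax = €2.22 + €2.65 + €0.44 + €4.35 + €7.21 + €30.28 + €16.87 + €4.80 + €0.47 = €69.29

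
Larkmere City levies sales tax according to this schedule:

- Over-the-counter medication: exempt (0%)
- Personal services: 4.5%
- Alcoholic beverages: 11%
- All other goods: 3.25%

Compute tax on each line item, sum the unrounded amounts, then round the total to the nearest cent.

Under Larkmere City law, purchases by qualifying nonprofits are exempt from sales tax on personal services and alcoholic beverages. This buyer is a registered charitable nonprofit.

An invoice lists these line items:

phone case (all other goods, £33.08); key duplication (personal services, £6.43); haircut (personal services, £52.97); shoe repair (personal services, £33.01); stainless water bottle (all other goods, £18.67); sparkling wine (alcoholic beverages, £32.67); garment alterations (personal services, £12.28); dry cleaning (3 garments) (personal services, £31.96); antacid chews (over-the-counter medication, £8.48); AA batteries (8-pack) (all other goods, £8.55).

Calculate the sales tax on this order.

£1.96

Phone case £33.08: all other goods → 3.25% → £1.0751
Key duplication £6.43: personal services, buyer-exempt → 0% → £0.00
Haircut £52.97: personal services, buyer-exempt → 0% → £0.00
Shoe repair £33.01: personal services, buyer-exempt → 0% → £0.00
Stainless water bottle £18.67: all other goods → 3.25% → £0.606775
Sparkling wine £32.67: alcoholic beverages, buyer-exempt → 0% → £0.00
Garment alterations £12.28: personal services, buyer-exempt → 0% → £0.00
Dry cleaning (3 garments) £31.96: personal services, buyer-exempt → 0% → £0.00
Antacid chews £8.48: over-the-counter medication → 0% → £0.00
AA batteries (8-pack) £8.55: all other goods → 3.25% → £0.277875
Unrounded tax sum = £1.95975 → £1.96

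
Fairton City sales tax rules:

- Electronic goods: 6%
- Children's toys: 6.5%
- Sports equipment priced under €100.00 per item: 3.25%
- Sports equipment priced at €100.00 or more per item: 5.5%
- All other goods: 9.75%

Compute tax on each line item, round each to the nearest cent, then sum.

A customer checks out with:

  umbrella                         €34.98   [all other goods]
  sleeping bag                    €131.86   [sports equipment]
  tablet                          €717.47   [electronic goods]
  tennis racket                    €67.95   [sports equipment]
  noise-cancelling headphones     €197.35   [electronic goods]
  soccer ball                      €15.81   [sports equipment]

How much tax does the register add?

€68.27

Umbrella €34.98: all other goods → 9.75% → €3.41
Sleeping bag €131.86: sports equipment, €100.00 or more → 5.5% → €7.25
Tablet €717.47: electronic goods → 6% → €43.05
Tennis racket €67.95: sports equipment, under €100.00 → 3.25% → €2.21
Noise-cancelling headphones €197.35: electronic goods → 6% → €11.84
Soccer ball €15.81: sports equipment, under €100.00 → 3.25% → €0.51
Total tax = €3.41 + €7.25 + €43.05 + €2.21 + €11.84 + €0.51 = €68.27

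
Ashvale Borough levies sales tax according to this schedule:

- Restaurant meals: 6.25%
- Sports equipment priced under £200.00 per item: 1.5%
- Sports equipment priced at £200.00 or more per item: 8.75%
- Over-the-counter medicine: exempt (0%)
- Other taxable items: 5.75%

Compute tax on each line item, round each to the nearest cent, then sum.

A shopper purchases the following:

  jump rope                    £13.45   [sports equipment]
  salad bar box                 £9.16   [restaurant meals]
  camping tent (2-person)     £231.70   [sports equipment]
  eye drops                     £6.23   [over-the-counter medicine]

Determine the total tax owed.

£21.04

Jump rope £13.45: sports equipment, under £200.00 → 1.5% → £0.20
Salad bar box £9.16: restaurant meals → 6.25% → £0.57
Camping tent (2-person) £231.70: sports equipment, £200.00 or more → 8.75% → £20.27
Eye drops £6.23: over-the-counter medicine → 0% → £0.00
Total tax = £0.20 + £0.57 + £20.27 = £21.04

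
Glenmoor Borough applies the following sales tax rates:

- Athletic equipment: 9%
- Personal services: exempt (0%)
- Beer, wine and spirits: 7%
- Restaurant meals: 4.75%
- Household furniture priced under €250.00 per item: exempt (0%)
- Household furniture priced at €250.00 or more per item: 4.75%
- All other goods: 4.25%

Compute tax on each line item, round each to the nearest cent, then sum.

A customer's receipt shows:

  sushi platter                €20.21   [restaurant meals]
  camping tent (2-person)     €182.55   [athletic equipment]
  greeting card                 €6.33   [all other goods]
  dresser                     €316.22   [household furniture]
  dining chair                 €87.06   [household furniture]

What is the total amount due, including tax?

Sushi platter €20.21: restaurant meals → 4.75% → €0.96
Camping tent (2-person) €182.55: athletic equipment → 9% → €16.43
Greeting card €6.33: all other goods → 4.25% → €0.27
Dresser €316.22: household furniture, €250.00 or more → 4.75% → €15.02
Dining chair €87.06: household furniture, under €250.00 → 0% → €0.00
Subtotal = €612.37; tax = €32.68; total due = €645.05

€645.05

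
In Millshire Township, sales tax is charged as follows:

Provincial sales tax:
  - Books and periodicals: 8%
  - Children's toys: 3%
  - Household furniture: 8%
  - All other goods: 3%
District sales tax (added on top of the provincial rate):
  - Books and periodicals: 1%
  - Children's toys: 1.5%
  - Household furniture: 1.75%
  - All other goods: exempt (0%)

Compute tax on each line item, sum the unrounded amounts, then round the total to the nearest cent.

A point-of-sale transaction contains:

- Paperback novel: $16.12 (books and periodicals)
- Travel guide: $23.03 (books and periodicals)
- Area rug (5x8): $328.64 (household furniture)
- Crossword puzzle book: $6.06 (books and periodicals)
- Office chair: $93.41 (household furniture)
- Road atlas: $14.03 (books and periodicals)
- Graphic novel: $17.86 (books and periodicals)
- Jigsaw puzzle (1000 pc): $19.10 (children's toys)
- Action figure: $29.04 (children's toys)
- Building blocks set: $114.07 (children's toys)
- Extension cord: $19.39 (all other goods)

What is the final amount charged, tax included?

$736.72

Paperback novel $16.12: books and periodicals → 8% + 1% district = 9% → $1.4508
Travel guide $23.03: books and periodicals → 8% + 1% district = 9% → $2.0727
Area rug (5x8) $328.64: household furniture → 8% + 1.75% district = 9.75% → $32.0424
Crossword puzzle book $6.06: books and periodicals → 8% + 1% district = 9% → $0.5454
Office chair $93.41: household furniture → 8% + 1.75% district = 9.75% → $9.107475
Road atlas $14.03: books and periodicals → 8% + 1% district = 9% → $1.2627
Graphic novel $17.86: books and periodicals → 8% + 1% district = 9% → $1.6074
Jigsaw puzzle (1000 pc) $19.10: children's toys → 3% + 1.5% district = 4.5% → $0.8595
Action figure $29.04: children's toys → 3% + 1.5% district = 4.5% → $1.3068
Building blocks set $114.07: children's toys → 3% + 1.5% district = 4.5% → $5.13315
Extension cord $19.39: all other goods → 3% + 0% district = 3% → $0.5817
Subtotal = $680.75; unrounded tax = $55.970025 → $55.97; total due = $736.72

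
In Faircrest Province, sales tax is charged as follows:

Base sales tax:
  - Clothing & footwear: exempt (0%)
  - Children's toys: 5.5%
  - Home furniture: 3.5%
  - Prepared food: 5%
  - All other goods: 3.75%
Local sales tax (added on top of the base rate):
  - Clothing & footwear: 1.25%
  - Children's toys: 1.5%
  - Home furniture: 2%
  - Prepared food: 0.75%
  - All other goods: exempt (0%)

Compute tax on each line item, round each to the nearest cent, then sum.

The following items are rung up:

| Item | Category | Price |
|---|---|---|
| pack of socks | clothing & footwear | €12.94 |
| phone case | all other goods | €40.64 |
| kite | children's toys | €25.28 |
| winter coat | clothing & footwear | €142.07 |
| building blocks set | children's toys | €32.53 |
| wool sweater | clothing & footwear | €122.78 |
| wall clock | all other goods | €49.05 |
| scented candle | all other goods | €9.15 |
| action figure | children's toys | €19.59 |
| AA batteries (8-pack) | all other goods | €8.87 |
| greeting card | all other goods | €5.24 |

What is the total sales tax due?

Pack of socks €12.94: clothing & footwear → 0% + 1.25% local = 1.25% → €0.16
Phone case €40.64: all other goods → 3.75% + 0% local = 3.75% → €1.52
Kite €25.28: children's toys → 5.5% + 1.5% local = 7% → €1.77
Winter coat €142.07: clothing & footwear → 0% + 1.25% local = 1.25% → €1.78
Building blocks set €32.53: children's toys → 5.5% + 1.5% local = 7% → €2.28
Wool sweater €122.78: clothing & footwear → 0% + 1.25% local = 1.25% → €1.53
Wall clock €49.05: all other goods → 3.75% + 0% local = 3.75% → €1.84
Scented candle €9.15: all other goods → 3.75% + 0% local = 3.75% → €0.34
Action figure €19.59: children's toys → 5.5% + 1.5% local = 7% → €1.37
AA batteries (8-pack) €8.87: all other goods → 3.75% + 0% local = 3.75% → €0.33
Greeting card €5.24: all other goods → 3.75% + 0% local = 3.75% → €0.20
Total tax = €0.16 + €1.52 + €1.77 + €1.78 + €2.28 + €1.53 + €1.84 + €0.34 + €1.37 + €0.33 + €0.20 = €13.12

€13.12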